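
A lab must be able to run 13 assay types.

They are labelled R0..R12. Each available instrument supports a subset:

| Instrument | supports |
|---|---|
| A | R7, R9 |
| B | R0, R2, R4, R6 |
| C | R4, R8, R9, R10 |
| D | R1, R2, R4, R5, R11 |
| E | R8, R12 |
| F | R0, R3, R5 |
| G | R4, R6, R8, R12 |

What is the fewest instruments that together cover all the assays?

A and C and D and F and G together: A ∪ C ∪ D ∪ F ∪ G = {R0, R1, R2, R3, R4, R5, R6, R7, R8, R9, R10, R11, R12} — every assay is covered.
No 4 of the 7 instruments cover everything (all 35 combinations miss at least one assay), so 5 is optimal.

5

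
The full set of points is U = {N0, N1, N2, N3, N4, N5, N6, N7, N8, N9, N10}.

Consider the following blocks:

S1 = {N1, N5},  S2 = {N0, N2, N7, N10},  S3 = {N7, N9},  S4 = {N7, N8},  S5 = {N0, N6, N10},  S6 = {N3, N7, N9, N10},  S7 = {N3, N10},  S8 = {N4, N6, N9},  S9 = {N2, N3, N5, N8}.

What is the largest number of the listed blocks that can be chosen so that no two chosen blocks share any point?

4

S1, S4, S7, S8 are pairwise disjoint (S1={N1,N5}; S4={N7,N8}; S7={N3,N10}; S8={N4,N6,N9}).
Every remaining block overlaps one of these, and no 5 of the listed blocks are pairwise disjoint, so 4 is the maximum.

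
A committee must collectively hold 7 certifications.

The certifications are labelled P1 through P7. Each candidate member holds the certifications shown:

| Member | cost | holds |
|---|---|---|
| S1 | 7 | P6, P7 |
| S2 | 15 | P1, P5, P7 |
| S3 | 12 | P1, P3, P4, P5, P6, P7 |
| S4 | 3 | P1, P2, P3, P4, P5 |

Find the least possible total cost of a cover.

S1, S4 together cover every certification (S1 ∪ S4 = {P1, P2, P3, P4, P5, P6, P7}); total cost 7 + 3 = 10.
No covering selection has total cost below 10.

10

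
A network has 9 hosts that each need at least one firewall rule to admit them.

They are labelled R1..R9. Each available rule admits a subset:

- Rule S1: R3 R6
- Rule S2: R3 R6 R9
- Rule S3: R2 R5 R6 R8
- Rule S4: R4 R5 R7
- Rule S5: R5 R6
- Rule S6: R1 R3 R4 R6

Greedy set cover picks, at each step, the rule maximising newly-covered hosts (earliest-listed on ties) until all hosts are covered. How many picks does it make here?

4

Greedy: pick S3 (covers 4 new) → pick S6 (covers 3 new) → pick S2 (covers 1 new) → pick S4 (covers 1 new). Total picks: 4.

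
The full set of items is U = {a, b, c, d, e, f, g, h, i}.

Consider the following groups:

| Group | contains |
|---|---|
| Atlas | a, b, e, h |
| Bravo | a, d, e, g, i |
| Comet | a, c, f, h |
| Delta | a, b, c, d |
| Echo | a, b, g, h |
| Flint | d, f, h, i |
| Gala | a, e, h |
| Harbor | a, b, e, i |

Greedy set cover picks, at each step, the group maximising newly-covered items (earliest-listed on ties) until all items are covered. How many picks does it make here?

Greedy: pick Bravo (covers 5 new) → pick Comet (covers 3 new) → pick Atlas (covers 1 new). Total picks: 3.

3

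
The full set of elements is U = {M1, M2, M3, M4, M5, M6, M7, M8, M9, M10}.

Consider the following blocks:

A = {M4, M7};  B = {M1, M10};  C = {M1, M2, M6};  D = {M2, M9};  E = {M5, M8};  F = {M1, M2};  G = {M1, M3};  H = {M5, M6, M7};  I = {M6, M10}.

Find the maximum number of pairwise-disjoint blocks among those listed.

5

A, D, E, G, I are pairwise disjoint (A={M4,M7}; D={M2,M9}; E={M5,M8}; G={M1,M3}; I={M6,M10}).
Every remaining block overlaps one of these, and no 6 of the listed blocks are pairwise disjoint, so 5 is the maximum.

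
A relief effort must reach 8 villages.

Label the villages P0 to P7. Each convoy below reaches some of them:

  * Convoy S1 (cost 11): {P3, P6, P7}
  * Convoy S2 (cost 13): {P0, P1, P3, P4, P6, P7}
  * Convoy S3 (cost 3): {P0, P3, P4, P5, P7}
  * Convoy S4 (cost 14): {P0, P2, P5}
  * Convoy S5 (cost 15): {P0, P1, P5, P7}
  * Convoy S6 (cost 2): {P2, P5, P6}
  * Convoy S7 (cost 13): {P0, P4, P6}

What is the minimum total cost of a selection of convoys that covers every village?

S2, S6 together cover every village (S2 ∪ S6 = {P0, P1, P2, P3, P4, P5, P6, P7}); total cost 13 + 2 = 15.
The greedy pick S3, S6, S2 costs 18; no covering selection beats 15.

15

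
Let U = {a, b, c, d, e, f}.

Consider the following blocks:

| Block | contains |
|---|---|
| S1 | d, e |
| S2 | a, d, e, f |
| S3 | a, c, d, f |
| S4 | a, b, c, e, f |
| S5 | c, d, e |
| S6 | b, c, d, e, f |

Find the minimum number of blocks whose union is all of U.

2

Take {S1, S4}. Their union is {a, b, c, d, e, f}, which is all 6 items.
No single block has all 6 items (the largest, S4, has 5), so 2 is optimal.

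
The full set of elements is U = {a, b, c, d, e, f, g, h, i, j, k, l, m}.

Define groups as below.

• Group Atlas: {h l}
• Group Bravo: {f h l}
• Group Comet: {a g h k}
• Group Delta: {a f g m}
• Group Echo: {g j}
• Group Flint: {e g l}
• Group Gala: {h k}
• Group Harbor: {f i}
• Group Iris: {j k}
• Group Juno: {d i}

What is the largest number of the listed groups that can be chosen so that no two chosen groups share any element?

4

Atlas, Delta, Iris, Juno are pairwise disjoint (Atlas={h,l}; Delta={a,f,g,m}; Iris={j,k}; Juno={d,i}).
Every remaining group overlaps one of these, and no 5 of the listed groups are pairwise disjoint, so 4 is the maximum.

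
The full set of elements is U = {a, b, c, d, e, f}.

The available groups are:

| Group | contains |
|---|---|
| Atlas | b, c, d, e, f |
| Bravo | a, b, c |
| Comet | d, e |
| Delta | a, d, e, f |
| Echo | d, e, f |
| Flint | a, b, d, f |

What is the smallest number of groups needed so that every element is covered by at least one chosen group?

2

Atlas and Bravo cover everything between them: the union {a, b, c, d, e, f} is all of U.
No single group has all 6 elements (the largest, Atlas, has 5), so 2 is optimal.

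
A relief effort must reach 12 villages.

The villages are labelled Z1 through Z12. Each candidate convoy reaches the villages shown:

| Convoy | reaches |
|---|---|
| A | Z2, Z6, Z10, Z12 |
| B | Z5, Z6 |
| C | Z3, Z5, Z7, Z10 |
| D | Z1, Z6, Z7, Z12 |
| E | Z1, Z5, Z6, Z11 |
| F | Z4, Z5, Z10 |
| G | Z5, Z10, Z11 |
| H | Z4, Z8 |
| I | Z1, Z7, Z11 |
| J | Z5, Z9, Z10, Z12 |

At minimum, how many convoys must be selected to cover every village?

A and C and E and H and J together: A ∪ C ∪ E ∪ H ∪ J = {Z1, Z2, Z3, Z4, Z5, Z6, Z7, Z8, Z9, Z10, Z11, Z12} — every village is covered.
No 4 of the 10 convoys cover everything (all 210 combinations miss at least one village), so 5 is optimal.

5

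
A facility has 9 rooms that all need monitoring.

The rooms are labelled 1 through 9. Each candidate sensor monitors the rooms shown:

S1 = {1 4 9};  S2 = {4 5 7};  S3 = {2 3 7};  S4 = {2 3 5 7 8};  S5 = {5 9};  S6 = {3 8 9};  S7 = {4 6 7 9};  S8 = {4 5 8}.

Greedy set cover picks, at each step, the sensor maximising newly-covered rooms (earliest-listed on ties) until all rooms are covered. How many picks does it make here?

3

Greedy: pick S4 (covers 5 new) → pick S1 (covers 3 new) → pick S7 (covers 1 new). Total picks: 3.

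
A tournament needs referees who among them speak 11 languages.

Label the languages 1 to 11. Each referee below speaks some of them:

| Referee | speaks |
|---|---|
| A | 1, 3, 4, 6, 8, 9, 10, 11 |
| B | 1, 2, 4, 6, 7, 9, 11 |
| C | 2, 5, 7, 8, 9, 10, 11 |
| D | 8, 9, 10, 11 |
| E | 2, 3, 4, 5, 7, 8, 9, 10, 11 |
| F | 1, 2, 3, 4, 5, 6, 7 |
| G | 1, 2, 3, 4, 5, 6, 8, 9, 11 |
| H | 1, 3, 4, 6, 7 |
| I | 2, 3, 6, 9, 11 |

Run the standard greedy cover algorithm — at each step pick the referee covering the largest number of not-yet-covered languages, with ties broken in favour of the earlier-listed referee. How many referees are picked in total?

2

Greedy: pick E (covers 9 new) → pick A (covers 2 new). Total picks: 2.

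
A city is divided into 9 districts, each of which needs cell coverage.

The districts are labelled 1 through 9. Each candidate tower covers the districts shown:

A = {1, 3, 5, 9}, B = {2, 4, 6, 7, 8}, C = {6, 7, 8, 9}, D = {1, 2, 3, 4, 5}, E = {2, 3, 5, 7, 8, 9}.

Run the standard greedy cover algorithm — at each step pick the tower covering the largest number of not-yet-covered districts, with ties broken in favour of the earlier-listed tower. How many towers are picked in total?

3

Greedy: pick E (covers 6 new) → pick B (covers 2 new) → pick A (covers 1 new). Total picks: 3.
(The true minimum cover uses only 2 towers, so greedy is not optimal here.)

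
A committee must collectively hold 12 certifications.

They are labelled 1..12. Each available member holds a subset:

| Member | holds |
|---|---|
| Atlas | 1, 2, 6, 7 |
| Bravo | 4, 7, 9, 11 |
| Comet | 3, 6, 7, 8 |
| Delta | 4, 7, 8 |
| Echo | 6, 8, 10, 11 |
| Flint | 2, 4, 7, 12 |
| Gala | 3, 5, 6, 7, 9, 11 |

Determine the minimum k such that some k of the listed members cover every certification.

4

Take {Atlas, Echo, Flint, Gala}. Their union is {1, 2, 3, 4, 5, 6, 7, 8, 9, 10, 11, 12}, which is all 12 certifications.
No 3 of the 7 members cover everything (all 35 combinations miss at least one certification), so 4 is optimal.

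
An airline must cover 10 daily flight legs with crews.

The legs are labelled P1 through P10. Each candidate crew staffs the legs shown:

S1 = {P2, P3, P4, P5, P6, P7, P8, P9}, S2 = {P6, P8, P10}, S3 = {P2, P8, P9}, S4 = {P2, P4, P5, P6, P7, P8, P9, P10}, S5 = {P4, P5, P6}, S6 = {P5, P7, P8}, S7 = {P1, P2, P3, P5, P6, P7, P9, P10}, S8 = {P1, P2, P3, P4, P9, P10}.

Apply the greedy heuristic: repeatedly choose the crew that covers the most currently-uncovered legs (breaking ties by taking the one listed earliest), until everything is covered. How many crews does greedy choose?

Greedy: pick S1 (covers 8 new) → pick S7 (covers 2 new). Total picks: 2.

2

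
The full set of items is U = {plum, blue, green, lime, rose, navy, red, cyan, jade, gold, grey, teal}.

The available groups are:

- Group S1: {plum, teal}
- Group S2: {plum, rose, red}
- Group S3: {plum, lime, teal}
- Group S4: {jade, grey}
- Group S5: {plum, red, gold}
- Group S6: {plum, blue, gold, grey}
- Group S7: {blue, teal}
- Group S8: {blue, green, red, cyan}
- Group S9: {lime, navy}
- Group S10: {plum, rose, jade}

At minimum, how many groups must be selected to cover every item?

S1, S6, S8, S9, and S10 cover everything between them: the union {plum, blue, green, lime, rose, navy, red, cyan, jade, gold, grey, teal} is all of U.
No 4 of the 10 groups cover everything (all 210 combinations miss at least one item), so 5 is optimal.

5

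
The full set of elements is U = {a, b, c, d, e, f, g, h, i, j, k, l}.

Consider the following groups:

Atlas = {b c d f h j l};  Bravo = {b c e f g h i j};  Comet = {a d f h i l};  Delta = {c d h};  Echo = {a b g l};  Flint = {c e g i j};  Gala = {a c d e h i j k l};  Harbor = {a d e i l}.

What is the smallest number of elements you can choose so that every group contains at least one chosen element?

Take T = {d, g}. Each listed group contains at least one of these, so T is a hitting set of size 2.
The groups Delta, Echo are pairwise disjoint, so any hitting set needs a separate element for each — at least 2. Hence 2 is optimal.

2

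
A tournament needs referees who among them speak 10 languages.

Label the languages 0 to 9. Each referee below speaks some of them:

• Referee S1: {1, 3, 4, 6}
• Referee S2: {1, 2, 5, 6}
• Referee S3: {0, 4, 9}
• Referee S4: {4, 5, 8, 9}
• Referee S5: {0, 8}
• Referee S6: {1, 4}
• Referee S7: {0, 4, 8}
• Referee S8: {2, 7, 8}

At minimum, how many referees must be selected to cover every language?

4

S1 and S4 and S5 and S8 together: S1 ∪ S4 ∪ S5 ∪ S8 = {0, 1, 2, 3, 4, 5, 6, 7, 8, 9} — every language is covered.
No 3 of the 8 referees cover everything (all 56 combinations miss at least one language), so 4 is optimal.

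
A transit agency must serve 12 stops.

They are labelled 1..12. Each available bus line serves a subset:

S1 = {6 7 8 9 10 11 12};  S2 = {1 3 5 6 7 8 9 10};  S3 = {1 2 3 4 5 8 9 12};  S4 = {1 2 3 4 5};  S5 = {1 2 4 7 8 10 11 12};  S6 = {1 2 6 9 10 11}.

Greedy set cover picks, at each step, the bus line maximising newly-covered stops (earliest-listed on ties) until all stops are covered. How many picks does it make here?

Greedy: pick S2 (covers 8 new) → pick S5 (covers 4 new). Total picks: 2.

2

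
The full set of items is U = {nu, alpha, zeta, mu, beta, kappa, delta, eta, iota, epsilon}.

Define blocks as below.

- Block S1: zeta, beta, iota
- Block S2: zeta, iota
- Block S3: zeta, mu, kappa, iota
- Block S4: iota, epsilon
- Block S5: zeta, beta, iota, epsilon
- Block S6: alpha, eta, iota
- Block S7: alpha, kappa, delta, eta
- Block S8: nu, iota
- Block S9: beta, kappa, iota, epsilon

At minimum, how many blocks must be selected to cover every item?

4

S3, S5, S7, and S8 cover everything between them: the union {nu, alpha, zeta, mu, beta, kappa, delta, eta, iota, epsilon} is all of U.
No 3 of the 9 blocks cover everything (all 84 combinations miss at least one item), so 4 is optimal.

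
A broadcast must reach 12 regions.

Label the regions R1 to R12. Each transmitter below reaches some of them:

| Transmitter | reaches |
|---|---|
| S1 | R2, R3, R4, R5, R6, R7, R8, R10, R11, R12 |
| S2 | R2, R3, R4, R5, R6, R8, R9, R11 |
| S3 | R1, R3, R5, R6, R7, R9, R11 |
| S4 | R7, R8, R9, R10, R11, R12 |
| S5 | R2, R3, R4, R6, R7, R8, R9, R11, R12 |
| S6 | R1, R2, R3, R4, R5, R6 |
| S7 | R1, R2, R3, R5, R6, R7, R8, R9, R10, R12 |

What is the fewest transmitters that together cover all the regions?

2

Take {S4, S6}. Their union is {R1, R2, R3, R4, R5, R6, R7, R8, R9, R10, R11, R12}, which is all 12 regions.
No single transmitter has all 12 regions (the largest, S1, has 10), so 2 is optimal.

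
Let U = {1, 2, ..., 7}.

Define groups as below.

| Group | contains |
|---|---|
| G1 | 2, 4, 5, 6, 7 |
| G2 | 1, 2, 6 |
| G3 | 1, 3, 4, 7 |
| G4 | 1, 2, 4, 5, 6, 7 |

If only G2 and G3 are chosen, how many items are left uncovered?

1

Union of G2, G3 = {1, 2, 3, 4, 6, 7}.
Not covered: 5 — 1 item.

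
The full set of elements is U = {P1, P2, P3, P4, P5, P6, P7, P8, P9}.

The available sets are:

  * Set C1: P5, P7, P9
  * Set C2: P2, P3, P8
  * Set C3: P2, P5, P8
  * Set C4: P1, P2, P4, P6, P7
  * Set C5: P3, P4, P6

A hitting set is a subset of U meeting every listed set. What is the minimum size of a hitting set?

The 3 elements {P6, P8, P9} hit every set.
No choice of 2 elements meets every set, so 3 is the minimum.

3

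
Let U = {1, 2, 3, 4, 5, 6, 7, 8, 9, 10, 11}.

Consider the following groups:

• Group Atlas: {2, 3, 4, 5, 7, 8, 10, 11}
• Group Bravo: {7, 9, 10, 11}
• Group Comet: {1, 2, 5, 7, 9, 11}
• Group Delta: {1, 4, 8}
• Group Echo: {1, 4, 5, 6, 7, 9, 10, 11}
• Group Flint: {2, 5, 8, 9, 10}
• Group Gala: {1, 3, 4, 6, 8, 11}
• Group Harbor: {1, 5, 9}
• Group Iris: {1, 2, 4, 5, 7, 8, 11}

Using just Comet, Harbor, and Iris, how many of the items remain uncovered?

Union of Comet, Harbor, Iris = {1, 2, 4, 5, 7, 8, 9, 11}.
Not covered: 3, 6, 10 — 3 items.

3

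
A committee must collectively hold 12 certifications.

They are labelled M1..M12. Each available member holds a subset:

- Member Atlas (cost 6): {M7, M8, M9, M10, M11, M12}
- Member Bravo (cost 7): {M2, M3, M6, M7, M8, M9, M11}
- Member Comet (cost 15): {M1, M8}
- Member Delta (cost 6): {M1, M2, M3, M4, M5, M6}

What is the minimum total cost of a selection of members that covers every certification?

12

Atlas, Delta together cover every certification (Atlas ∪ Delta = {M1, M2, M3, M4, M5, M6, M7, M8, M9, M10, M11, M12}); total cost 6 + 6 = 12.
No covering selection has total cost below 12.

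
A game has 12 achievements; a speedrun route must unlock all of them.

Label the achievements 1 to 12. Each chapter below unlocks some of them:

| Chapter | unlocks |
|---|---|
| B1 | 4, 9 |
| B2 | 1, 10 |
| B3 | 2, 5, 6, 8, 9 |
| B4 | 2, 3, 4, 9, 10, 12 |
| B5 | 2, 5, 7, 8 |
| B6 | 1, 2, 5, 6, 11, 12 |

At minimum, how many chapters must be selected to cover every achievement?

Take {B4, B5, B6}. Their union is {1, 2, 3, 4, 5, 6, 7, 8, 9, 10, 11, 12}, which is all 12 achievements.
Only B4 contains 3, so B4 is forced; the remaining 6 achievements need at least 2 more chapters (each remaining chapter adds at most 4) — so at least 3 chapters are needed, and 3 is optimal.

3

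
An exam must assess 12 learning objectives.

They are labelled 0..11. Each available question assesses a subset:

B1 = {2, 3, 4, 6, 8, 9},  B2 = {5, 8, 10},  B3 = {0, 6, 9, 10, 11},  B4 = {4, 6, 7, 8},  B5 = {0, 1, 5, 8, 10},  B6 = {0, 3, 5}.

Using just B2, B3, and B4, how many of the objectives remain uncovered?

Union of B2, B3, B4 = {0, 4, 5, 6, 7, 8, 9, 10, 11}.
Not covered: 1, 2, 3 — 3 objectives.

3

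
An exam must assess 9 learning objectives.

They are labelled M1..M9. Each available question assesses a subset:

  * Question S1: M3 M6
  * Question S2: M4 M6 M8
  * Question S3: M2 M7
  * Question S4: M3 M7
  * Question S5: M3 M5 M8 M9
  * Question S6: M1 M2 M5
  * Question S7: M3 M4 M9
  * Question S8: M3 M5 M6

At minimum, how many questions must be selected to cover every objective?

4

Take {S2, S4, S6, S7}. Their union is {M1, M2, M3, M4, M5, M6, M7, M8, M9}, which is all 9 objectives.
No 3 of the 8 questions cover everything (all 56 combinations miss at least one objective), so 4 is optimal.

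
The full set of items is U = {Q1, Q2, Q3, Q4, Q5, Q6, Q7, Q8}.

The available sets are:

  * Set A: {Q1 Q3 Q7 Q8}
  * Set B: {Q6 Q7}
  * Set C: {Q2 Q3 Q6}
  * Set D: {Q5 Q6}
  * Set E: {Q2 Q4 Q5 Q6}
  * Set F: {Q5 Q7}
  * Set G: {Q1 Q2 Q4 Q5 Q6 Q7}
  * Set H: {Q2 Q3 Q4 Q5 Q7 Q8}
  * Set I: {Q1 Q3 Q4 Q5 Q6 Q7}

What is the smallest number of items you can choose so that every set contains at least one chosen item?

The 2 items {Q6, Q7} hit every set.
The sets A, D are pairwise disjoint, so any hitting set needs a separate item for each — at least 2. Hence 2 is optimal.

2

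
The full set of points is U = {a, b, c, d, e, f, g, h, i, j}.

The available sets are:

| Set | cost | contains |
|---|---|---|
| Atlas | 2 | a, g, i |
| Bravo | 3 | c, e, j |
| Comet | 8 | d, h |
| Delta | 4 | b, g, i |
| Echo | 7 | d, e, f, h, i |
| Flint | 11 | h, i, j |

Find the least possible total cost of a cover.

Atlas, Bravo, Delta, Echo together cover every point (Atlas ∪ Bravo ∪ Delta ∪ Echo = {a, b, c, d, e, f, g, h, i, j}); total cost 2 + 3 + 4 + 7 = 16.
No covering selection has total cost below 16.

16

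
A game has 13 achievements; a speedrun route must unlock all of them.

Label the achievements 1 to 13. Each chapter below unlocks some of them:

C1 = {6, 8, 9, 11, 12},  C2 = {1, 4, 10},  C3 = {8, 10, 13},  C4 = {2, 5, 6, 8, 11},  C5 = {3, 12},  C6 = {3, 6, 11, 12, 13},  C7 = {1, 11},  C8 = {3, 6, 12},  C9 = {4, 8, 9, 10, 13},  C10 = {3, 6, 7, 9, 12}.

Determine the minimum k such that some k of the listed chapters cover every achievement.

Take {C4, C7, C9, C10}. Their union is {1, 2, 3, 4, 5, 6, 7, 8, 9, 10, 11, 12, 13}, which is all 13 achievements.
No 3 of the 10 chapters cover everything (all 120 combinations miss at least one achievement), so 4 is optimal.

4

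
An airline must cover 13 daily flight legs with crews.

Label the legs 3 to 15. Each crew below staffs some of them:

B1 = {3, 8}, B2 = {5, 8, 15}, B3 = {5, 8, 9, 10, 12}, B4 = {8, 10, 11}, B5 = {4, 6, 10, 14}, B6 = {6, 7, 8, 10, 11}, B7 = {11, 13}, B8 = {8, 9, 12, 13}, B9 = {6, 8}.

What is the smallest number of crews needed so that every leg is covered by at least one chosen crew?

5

B1 and B2 and B5 and B6 and B8 together: B1 ∪ B2 ∪ B5 ∪ B6 ∪ B8 = {3, 4, 5, 6, 7, 8, 9, 10, 11, 12, 13, 14, 15} — every leg is covered.
No 4 of the 9 crews cover everything (all 126 combinations miss at least one leg), so 5 is optimal.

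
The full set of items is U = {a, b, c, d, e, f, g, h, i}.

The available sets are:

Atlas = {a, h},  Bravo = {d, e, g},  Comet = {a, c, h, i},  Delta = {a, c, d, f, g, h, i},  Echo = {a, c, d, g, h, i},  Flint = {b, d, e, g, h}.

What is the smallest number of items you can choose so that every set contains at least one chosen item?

The 2 items {e, h} hit every set.
The sets Atlas, Bravo are pairwise disjoint, so any hitting set needs a separate item for each — at least 2. Hence 2 is optimal.

2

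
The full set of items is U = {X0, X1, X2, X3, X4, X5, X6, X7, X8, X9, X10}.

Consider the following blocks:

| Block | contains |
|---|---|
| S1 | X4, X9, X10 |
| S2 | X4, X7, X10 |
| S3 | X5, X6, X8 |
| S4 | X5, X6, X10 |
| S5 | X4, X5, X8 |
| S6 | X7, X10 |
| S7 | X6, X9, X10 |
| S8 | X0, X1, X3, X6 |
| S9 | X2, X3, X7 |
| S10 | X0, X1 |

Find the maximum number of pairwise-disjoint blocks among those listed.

4

S1, S3, S9, S10 are pairwise disjoint (S1={X4,X9,X10}; S3={X5,X6,X8}; S9={X2,X3,X7}; S10={X0,X1}).
Every remaining block overlaps one of these, and no 5 of the listed blocks are pairwise disjoint, so 4 is the maximum.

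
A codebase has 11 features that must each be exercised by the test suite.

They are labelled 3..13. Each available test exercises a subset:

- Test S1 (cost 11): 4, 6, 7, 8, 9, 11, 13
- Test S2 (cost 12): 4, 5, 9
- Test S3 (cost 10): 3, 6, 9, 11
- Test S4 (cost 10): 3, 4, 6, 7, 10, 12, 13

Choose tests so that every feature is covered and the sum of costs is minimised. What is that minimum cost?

33

S1, S2, S4 together cover every feature (S1 ∪ S2 ∪ S4 = {3, 4, 5, 6, 7, 8, 9, 10, 11, 12, 13}); total cost 11 + 12 + 10 = 33.
No covering selection has total cost below 33.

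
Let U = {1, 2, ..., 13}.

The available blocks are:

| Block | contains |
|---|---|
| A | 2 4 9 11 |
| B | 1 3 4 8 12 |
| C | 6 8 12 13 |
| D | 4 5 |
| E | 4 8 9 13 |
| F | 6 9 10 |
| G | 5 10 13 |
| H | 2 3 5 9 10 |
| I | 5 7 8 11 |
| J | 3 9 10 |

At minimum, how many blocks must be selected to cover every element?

B and C and H and I together: B ∪ C ∪ H ∪ I = {1, 2, 3, 4, 5, 6, 7, 8, 9, 10, 11, 12, 13} — every element is covered.
Only I contains 7, so I is forced; the remaining 9 elements need at least 3 more blocks (each remaining block adds at most 4) — so at least 4 blocks are needed, and 4 is optimal.

4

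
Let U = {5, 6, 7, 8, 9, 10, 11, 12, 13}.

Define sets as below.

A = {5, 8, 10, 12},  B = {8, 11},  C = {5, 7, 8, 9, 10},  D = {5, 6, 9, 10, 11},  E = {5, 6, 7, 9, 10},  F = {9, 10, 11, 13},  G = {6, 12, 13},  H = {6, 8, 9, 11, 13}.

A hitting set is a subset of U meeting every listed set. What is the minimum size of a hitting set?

The 3 points {5, 11, 12} hit every set.
No choice of 2 points meets every set, so 3 is the minimum.

3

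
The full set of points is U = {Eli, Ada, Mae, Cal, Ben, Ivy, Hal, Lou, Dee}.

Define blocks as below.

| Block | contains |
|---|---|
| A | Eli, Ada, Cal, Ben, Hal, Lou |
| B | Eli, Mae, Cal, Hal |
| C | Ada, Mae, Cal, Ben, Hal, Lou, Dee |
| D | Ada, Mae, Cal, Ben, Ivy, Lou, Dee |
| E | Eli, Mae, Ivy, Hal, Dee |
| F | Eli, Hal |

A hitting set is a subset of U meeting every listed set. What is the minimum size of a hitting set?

2

The 2 points {Cal, Hal} hit every block.
The blocks D, F are pairwise disjoint, so any hitting set needs a separate point for each — at least 2. Hence 2 is optimal.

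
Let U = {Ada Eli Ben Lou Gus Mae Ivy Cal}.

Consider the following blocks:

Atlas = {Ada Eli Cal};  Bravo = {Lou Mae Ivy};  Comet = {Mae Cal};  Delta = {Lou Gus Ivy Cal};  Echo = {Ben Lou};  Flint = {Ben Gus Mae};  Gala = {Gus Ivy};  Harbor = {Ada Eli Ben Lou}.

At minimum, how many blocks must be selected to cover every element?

3

Atlas and Bravo and Flint together: Atlas ∪ Bravo ∪ Flint = {Ada, Eli, Ben, Lou, Gus, Mae, Ivy, Cal} — every element is covered.
No 2 of the 8 blocks cover everything (all 28 combinations miss at least one element), so 3 is optimal.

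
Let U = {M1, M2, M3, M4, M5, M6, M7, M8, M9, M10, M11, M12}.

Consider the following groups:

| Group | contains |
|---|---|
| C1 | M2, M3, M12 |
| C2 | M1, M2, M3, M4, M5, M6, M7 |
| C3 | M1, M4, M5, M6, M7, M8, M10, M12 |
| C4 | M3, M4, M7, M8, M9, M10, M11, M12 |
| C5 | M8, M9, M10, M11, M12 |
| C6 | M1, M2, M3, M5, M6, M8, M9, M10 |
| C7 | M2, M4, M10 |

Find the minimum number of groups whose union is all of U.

C4 and C6 together: C4 ∪ C6 = {M1, M2, M3, M4, M5, M6, M7, M8, M9, M10, M11, M12} — every element is covered.
No single group has all 12 elements (the largest, C3, has 8), so 2 is optimal.

2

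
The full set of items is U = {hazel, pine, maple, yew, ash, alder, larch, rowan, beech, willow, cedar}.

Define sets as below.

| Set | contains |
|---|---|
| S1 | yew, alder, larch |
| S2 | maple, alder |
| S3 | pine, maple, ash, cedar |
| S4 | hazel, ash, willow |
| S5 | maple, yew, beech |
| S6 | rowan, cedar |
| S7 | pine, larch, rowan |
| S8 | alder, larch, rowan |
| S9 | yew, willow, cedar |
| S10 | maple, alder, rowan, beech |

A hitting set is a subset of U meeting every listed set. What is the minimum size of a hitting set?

H = {maple, larch, rowan, willow} meets every set (each contains at least one member of H), and |H| = 4.
No choice of 3 items meets every set, so 4 is the minimum.

4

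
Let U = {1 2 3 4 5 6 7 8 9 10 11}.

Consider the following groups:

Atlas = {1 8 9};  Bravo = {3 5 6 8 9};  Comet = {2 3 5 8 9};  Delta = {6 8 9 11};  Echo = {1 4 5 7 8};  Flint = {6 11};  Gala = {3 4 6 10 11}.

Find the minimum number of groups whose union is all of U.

3

Take {Comet, Echo, Gala}. Their union is {1, 2, 3, 4, 5, 6, 7, 8, 9, 10, 11}, which is all 11 items.
Each group has at most 5 items, and 2·5 = 10 < 11 — so at least 3 groups are needed, and 3 is optimal.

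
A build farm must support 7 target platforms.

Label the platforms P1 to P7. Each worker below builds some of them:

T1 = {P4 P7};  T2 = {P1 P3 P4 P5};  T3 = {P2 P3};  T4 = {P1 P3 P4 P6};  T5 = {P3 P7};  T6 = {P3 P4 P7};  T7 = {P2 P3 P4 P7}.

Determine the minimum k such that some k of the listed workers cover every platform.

Take {T2, T4, T7}. Their union is {P1, P2, P3, P4, P5, P6, P7}, which is all 7 platforms.
Only T2 contains P5, so T2 is forced; the remaining 3 platforms need at least 2 more workers (each remaining worker adds at most 2) — so at least 3 workers are needed, and 3 is optimal.

3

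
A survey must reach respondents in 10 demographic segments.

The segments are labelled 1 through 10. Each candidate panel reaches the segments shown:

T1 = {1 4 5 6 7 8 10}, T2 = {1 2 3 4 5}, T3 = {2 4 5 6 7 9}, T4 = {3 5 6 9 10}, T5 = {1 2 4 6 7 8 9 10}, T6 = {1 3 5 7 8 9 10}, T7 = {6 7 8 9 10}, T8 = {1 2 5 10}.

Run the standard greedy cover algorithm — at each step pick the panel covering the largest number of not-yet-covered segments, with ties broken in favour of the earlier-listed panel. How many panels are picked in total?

2

Greedy: pick T5 (covers 8 new) → pick T2 (covers 2 new). Total picks: 2.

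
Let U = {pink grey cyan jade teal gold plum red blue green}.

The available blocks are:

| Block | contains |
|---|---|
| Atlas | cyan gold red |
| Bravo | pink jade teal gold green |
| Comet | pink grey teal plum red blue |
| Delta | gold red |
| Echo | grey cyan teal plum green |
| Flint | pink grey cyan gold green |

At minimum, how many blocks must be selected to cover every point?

Bravo and Comet and Echo together: Bravo ∪ Comet ∪ Echo = {pink, grey, cyan, jade, teal, gold, plum, red, blue, green} — every point is covered.
Only Bravo contains jade, so Bravo is forced; the remaining 5 points need at least 2 more blocks (each remaining block adds at most 4) — so at least 3 blocks are needed, and 3 is optimal.

3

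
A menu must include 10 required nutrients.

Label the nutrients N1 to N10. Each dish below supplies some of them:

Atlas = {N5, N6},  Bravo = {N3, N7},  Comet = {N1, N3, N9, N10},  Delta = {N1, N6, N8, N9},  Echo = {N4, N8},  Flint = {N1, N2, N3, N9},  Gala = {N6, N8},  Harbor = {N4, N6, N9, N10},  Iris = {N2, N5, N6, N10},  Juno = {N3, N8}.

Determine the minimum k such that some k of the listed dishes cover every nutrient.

Take {Bravo, Echo, Flint, Iris}. Their union is {N1, N2, N3, N4, N5, N6, N7, N8, N9, N10}, which is all 10 nutrients.
No 3 of the 10 dishes cover everything (all 120 combinations miss at least one nutrient), so 4 is optimal.

4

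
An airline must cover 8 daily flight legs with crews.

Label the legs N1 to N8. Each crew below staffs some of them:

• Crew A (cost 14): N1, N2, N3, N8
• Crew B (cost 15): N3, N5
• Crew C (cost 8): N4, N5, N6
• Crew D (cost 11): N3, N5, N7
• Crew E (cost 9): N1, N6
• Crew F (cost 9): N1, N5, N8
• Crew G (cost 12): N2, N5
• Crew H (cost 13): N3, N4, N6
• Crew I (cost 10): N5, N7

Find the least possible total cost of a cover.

32

A, C, I together cover every leg (A ∪ C ∪ I = {N1, N2, N3, N4, N5, N6, N7, N8}); total cost 14 + 8 + 10 = 32.
No covering selection has total cost below 32.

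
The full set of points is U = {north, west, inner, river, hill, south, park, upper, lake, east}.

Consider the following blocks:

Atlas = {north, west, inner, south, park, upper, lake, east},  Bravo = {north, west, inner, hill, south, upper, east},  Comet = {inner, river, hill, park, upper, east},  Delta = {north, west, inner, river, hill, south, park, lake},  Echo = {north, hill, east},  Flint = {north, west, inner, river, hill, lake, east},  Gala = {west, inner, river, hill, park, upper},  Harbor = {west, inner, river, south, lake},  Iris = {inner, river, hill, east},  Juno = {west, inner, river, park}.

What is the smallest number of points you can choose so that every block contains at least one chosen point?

H = {west, east} meets every block (each contains at least one member of H), and |H| = 2.
The blocks Echo, Juno are pairwise disjoint, so any hitting set needs a separate point for each — at least 2. Hence 2 is optimal.

2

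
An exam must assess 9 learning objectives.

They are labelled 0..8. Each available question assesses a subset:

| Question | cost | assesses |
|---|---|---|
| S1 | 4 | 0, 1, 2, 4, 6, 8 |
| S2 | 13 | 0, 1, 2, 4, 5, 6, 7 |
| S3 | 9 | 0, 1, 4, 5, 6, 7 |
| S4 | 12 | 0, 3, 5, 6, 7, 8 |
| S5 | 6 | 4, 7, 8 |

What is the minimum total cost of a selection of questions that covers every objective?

S1, S4 together cover every objective (S1 ∪ S4 = {0, 1, 2, 3, 4, 5, 6, 7, 8}); total cost 4 + 12 = 16.
No covering selection has total cost below 16.

16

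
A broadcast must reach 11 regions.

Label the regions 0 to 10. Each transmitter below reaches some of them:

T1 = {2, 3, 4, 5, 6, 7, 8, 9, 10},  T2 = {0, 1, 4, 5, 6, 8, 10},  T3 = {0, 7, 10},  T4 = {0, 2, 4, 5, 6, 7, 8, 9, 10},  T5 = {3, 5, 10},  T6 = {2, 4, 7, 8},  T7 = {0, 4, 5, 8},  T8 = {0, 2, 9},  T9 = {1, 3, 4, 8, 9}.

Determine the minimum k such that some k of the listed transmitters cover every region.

2

Take {T1, T2}. Their union is {0, 1, 2, 3, 4, 5, 6, 7, 8, 9, 10}, which is all 11 regions.
No single transmitter has all 11 regions (the largest, T1, has 9), so 2 is optimal.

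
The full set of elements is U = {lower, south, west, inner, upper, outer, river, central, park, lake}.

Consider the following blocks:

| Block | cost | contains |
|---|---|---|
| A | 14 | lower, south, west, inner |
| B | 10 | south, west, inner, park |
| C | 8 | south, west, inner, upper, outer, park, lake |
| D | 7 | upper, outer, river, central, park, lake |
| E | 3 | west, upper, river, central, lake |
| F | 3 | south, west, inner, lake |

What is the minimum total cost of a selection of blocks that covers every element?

21

A, D together cover every element (A ∪ D = {lower, south, west, inner, upper, outer, river, central, park, lake}); total cost 14 + 7 = 21.
The greedy pick E, F, D, A costs 27; no covering selection beats 21.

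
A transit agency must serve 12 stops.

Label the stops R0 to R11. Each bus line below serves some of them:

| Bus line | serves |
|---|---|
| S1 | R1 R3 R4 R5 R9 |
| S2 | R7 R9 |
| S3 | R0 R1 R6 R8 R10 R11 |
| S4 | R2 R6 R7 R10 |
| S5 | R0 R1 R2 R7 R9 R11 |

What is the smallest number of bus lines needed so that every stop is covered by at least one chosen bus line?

3

Take {S1, S3, S4}. Their union is {R0, R1, R2, R3, R4, R5, R6, R7, R8, R9, R10, R11}, which is all 12 stops.
Only S1 contains R3, so S1 is forced; the remaining 7 stops need at least 2 more bus lines (each remaining bus line adds at most 5) — so at least 3 bus lines are needed, and 3 is optimal.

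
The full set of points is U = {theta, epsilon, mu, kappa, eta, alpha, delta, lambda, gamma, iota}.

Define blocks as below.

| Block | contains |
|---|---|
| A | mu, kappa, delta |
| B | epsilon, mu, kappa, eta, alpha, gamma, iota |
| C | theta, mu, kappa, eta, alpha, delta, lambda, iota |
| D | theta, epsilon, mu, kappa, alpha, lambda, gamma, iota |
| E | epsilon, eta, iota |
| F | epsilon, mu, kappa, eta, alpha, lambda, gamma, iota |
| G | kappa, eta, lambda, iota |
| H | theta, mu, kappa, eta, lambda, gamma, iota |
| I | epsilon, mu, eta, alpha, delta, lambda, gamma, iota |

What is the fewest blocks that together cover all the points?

2

C and F together: C ∪ F = {theta, epsilon, mu, kappa, eta, alpha, delta, lambda, gamma, iota} — every point is covered.
No single block has all 10 points (the largest, C, has 8), so 2 is optimal.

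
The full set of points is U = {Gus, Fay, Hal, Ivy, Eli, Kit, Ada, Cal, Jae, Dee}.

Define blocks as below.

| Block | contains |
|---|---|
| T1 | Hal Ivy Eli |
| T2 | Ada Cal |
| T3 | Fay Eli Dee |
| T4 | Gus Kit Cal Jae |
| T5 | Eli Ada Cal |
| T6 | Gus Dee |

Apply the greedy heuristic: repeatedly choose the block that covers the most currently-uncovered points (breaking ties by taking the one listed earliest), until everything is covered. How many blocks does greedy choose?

4

Greedy: pick T4 (covers 4 new) → pick T1 (covers 3 new) → pick T3 (covers 2 new) → pick T2 (covers 1 new). Total picks: 4.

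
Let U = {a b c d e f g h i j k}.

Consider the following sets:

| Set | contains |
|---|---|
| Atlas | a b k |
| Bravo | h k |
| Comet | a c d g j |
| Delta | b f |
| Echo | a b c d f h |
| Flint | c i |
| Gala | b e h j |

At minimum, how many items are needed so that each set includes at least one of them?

The 3 items {b, c, h} hit every set.
The sets Bravo, Delta, Flint are pairwise disjoint, so any hitting set needs a separate item for each — at least 3. Hence 3 is optimal.

3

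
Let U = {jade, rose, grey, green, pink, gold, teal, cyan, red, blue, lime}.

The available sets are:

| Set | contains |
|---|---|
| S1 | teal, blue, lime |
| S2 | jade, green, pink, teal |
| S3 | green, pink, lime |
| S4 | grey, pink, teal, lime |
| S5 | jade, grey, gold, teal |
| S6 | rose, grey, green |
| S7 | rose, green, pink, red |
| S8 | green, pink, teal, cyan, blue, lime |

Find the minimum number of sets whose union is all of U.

3

S5, S7, and S8 cover everything between them: the union {jade, rose, grey, green, pink, gold, teal, cyan, red, blue, lime} is all of U.
Only S5 contains gold, so S5 is forced; the remaining 7 items need at least 2 more sets (each remaining set adds at most 5) — so at least 3 sets are needed, and 3 is optimal.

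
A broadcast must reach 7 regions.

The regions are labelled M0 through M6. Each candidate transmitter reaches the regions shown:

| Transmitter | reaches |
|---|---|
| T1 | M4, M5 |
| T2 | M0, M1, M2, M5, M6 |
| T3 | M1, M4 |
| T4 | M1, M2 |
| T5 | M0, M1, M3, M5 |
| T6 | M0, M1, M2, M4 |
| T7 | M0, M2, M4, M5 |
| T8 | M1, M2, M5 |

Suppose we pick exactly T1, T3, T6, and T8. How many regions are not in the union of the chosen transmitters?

2

Union of T1, T3, T6, T8 = {M0, M1, M2, M4, M5}.
Not covered: M3, M6 — 2 regions.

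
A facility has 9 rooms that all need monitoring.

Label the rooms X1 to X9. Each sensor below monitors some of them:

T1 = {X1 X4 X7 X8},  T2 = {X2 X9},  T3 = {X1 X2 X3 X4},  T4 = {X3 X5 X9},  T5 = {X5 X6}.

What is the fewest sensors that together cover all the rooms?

4

Take {T1, T3, T4, T5}. Their union is {X1, X2, X3, X4, X5, X6, X7, X8, X9}, which is all 9 rooms.
No 3 of the 5 sensors cover everything (all 10 combinations miss at least one room), so 4 is optimal.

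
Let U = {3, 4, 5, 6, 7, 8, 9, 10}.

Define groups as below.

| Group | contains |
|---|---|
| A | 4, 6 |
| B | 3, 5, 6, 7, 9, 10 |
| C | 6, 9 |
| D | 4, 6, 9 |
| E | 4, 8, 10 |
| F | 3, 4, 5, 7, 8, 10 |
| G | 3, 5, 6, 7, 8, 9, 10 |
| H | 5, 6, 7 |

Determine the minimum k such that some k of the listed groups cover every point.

D and F cover everything between them: the union {3, 4, 5, 6, 7, 8, 9, 10} is all of U.
No single group has all 8 points (the largest, G, has 7), so 2 is optimal.

2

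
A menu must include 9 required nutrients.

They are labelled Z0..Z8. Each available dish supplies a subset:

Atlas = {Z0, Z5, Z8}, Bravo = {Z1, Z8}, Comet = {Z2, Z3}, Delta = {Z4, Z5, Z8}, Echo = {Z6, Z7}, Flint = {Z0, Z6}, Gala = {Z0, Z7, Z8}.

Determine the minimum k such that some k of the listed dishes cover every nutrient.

Take {Bravo, Comet, Delta, Echo, Flint}. Their union is {Z0, Z1, Z2, Z3, Z4, Z5, Z6, Z7, Z8}, which is all 9 nutrients.
Only Bravo contains Z1, so Bravo is forced; the remaining 7 nutrients need at least 4 more dishes (each remaining dish adds at most 2) — so at least 5 dishes are needed, and 5 is optimal.

5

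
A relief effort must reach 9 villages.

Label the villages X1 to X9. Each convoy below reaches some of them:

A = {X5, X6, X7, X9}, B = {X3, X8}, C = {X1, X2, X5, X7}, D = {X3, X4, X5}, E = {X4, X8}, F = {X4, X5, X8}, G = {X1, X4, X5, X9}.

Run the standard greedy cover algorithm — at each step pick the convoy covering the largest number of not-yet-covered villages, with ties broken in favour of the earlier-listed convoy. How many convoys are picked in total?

4

Greedy: pick A (covers 4 new) → pick B (covers 2 new) → pick C (covers 2 new) → pick D (covers 1 new). Total picks: 4.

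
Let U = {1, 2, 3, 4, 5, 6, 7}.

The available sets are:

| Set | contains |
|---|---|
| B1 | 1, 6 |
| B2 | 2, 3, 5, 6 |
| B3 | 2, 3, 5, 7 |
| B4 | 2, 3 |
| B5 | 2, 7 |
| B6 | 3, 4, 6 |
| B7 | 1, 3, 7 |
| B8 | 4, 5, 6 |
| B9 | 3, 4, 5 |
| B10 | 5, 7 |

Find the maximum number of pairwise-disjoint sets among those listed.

B1, B5, B9 are pairwise disjoint (B1={1,6}; B5={2,7}; B9={3,4,5}).
Every remaining set overlaps one of these, and no 4 of the listed sets are pairwise disjoint, so 3 is the maximum.

3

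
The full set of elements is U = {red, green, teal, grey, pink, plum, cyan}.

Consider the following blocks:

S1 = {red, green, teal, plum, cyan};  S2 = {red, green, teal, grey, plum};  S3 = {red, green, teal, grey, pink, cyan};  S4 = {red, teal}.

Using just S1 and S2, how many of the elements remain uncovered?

Union of S1, S2 = {red, green, teal, grey, plum, cyan}.
Not covered: pink — 1 element.

1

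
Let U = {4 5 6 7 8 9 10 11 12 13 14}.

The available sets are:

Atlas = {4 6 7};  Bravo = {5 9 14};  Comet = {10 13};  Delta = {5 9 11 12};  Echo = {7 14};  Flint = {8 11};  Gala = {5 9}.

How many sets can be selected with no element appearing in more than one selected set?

Atlas, Bravo, Comet, Flint are pairwise disjoint (Atlas={4,6,7}; Bravo={5,9,14}; Comet={10,13}; Flint={8,11}).
Every remaining set overlaps one of these, and no 5 of the listed sets are pairwise disjoint, so 4 is the maximum.

4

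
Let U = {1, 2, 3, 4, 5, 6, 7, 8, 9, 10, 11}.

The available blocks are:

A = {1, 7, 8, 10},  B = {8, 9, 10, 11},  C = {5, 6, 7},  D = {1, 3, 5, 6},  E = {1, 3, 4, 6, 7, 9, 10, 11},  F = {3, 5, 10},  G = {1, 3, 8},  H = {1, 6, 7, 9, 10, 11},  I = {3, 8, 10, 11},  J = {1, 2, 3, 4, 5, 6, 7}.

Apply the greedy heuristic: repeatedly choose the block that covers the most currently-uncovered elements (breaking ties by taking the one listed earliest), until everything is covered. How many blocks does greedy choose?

Greedy: pick E (covers 8 new) → pick J (covers 2 new) → pick A (covers 1 new). Total picks: 3.
(The true minimum cover uses only 2 blocks, so greedy is not optimal here.)

3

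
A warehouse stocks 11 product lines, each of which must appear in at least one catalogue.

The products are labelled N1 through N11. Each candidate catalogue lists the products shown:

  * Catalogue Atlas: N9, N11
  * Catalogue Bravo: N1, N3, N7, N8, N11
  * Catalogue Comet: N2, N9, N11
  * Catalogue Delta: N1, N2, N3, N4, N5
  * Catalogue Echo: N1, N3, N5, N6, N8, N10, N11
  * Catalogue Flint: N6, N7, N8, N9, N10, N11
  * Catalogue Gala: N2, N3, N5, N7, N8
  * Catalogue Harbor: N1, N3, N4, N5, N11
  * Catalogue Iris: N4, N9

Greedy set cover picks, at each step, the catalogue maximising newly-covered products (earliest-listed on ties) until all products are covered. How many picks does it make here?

Greedy: pick Echo (covers 7 new) → pick Comet (covers 2 new) → pick Bravo (covers 1 new) → pick Delta (covers 1 new). Total picks: 4.
(The true minimum cover uses only 2 catalogues, so greedy is not optimal here.)

4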